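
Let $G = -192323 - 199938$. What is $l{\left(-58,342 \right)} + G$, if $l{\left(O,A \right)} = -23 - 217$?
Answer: $-392501$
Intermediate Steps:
$l{\left(O,A \right)} = -240$
$G = -392261$
$l{\left(-58,342 \right)} + G = -240 - 392261 = -392501$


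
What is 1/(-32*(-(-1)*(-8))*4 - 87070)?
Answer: -1/86046 ≈ -1.1622e-5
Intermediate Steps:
1/(-32*(-(-1)*(-8))*4 - 87070) = 1/(-32*(-1*8)*4 - 87070) = 1/(-(-256)*4 - 87070) = 1/(-32*(-32) - 87070) = 1/(1024 - 87070) = 1/(-86046) = -1/86046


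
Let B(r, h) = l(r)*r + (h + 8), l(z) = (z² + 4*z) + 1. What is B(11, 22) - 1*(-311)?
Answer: 2167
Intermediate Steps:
l(z) = 1 + z² + 4*z
B(r, h) = 8 + h + r*(1 + r² + 4*r) (B(r, h) = (1 + r² + 4*r)*r + (h + 8) = r*(1 + r² + 4*r) + (8 + h) = 8 + h + r*(1 + r² + 4*r))
B(11, 22) - 1*(-311) = (8 + 22 + 11*(1 + 11² + 4*11)) - 1*(-311) = (8 + 22 + 11*(1 + 121 + 44)) + 311 = (8 + 22 + 11*166) + 311 = (8 + 22 + 1826) + 311 = 1856 + 311 = 2167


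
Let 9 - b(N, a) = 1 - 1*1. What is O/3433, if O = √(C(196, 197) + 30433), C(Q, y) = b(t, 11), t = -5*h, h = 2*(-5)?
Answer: √30442/3433 ≈ 0.050823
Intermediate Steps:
h = -10
t = 50 (t = -5*(-10) = 50)
b(N, a) = 9 (b(N, a) = 9 - (1 - 1*1) = 9 - (1 - 1) = 9 - 1*0 = 9 + 0 = 9)
C(Q, y) = 9
O = √30442 (O = √(9 + 30433) = √30442 ≈ 174.48)
O/3433 = √30442/3433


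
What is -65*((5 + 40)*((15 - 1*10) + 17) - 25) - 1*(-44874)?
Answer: -17851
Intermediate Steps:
-65*((5 + 40)*((15 - 1*10) + 17) - 25) - 1*(-44874) = -65*(45*((15 - 10) + 17) - 25) + 44874 = -65*(45*(5 + 17) - 25) + 44874 = -65*(45*22 - 25) + 44874 = -65*(990 - 25) + 44874 = -65*965 + 44874 = -62725 + 44874 = -17851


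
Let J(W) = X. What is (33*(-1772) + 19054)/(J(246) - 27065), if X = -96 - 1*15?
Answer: 19711/13588 ≈ 1.4506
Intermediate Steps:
X = -111 (X = -96 - 15 = -111)
J(W) = -111
(33*(-1772) + 19054)/(J(246) - 27065) = (33*(-1772) + 19054)/(-111 - 27065) = (-58476 + 19054)/(-27176) = -39422*(-1/27176) = 19711/13588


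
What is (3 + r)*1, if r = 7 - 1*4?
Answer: 6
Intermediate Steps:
r = 3 (r = 7 - 4 = 3)
(3 + r)*1 = (3 + 3)*1 = 6*1 = 6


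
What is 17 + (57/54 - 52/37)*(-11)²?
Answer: -16871/666 ≈ -25.332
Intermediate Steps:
17 + (57/54 - 52/37)*(-11)² = 17 + (57*(1/54) - 52*1/37)*121 = 17 + (19/18 - 52/37)*121 = 17 - 233/666*121 = 17 - 28193/666 = -16871/666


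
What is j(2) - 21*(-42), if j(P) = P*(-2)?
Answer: 878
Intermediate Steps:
j(P) = -2*P
j(2) - 21*(-42) = -2*2 - 21*(-42) = -4 + 882 = 878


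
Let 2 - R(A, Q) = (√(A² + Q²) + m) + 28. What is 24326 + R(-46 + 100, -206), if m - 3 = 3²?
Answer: 24288 - 2*√11338 ≈ 24075.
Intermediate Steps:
m = 12 (m = 3 + 3² = 3 + 9 = 12)
R(A, Q) = -38 - √(A² + Q²) (R(A, Q) = 2 - ((√(A² + Q²) + 12) + 28) = 2 - ((12 + √(A² + Q²)) + 28) = 2 - (40 + √(A² + Q²)) = 2 + (-40 - √(A² + Q²)) = -38 - √(A² + Q²))
24326 + R(-46 + 100, -206) = 24326 + (-38 - √((-46 + 100)² + (-206)²)) = 24326 + (-38 - √(54² + 42436)) = 24326 + (-38 - √(2916 + 42436)) = 24326 + (-38 - √45352) = 24326 + (-38 - 2*√11338) = 24288 - 2*√11338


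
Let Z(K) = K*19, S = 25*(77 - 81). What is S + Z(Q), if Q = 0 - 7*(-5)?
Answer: 565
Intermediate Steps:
S = -100 (S = 25*(-4) = -100)
Q = 35 (Q = 0 + 35 = 35)
Z(K) = 19*K
S + Z(Q) = -100 + 19*35 = -100 + 665 = 565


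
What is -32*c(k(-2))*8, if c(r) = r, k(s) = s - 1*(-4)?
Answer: -512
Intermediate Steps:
k(s) = 4 + s (k(s) = s + 4 = 4 + s)
-32*c(k(-2))*8 = -32*(4 - 2)*8 = -32*2*8 = -64*8 = -512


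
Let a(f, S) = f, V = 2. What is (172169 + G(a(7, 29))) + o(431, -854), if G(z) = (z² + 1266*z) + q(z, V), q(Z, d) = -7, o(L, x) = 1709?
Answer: 182782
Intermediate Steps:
G(z) = -7 + z² + 1266*z (G(z) = (z² + 1266*z) - 7 = -7 + z² + 1266*z)
(172169 + G(a(7, 29))) + o(431, -854) = (172169 + (-7 + 7² + 1266*7)) + 1709 = (172169 + (-7 + 49 + 8862)) + 1709 = (172169 + 8904) + 1709 = 181073 + 1709 = 182782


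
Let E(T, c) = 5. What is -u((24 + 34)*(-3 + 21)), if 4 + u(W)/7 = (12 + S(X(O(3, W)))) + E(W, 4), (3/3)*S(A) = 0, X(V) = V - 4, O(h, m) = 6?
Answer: -91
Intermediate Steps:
X(V) = -4 + V
S(A) = 0
u(W) = 91 (u(W) = -28 + 7*((12 + 0) + 5) = -28 + 7*(12 + 5) = -28 + 7*17 = -28 + 119 = 91)
-u((24 + 34)*(-3 + 21)) = -1*91 = -91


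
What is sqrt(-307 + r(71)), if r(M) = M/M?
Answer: 3*I*sqrt(34) ≈ 17.493*I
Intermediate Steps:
r(M) = 1
sqrt(-307 + r(71)) = sqrt(-307 + 1) = sqrt(-306) = 3*I*sqrt(34)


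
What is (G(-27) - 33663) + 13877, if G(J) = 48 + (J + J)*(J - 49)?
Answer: -15634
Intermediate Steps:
G(J) = 48 + 2*J*(-49 + J) (G(J) = 48 + (2*J)*(-49 + J) = 48 + 2*J*(-49 + J))
(G(-27) - 33663) + 13877 = ((48 - 98*(-27) + 2*(-27)**2) - 33663) + 13877 = ((48 + 2646 + 2*729) - 33663) + 13877 = ((48 + 2646 + 1458) - 33663) + 13877 = (4152 - 33663) + 13877 = -29511 + 13877 = -15634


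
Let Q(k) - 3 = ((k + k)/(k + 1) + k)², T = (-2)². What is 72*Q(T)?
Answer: 61848/25 ≈ 2473.9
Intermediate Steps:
T = 4
Q(k) = 3 + (k + 2*k/(1 + k))² (Q(k) = 3 + ((k + k)/(k + 1) + k)² = 3 + ((2*k)/(1 + k) + k)² = 3 + (2*k/(1 + k) + k)² = 3 + (k + 2*k/(1 + k))²)
72*Q(T) = 72*(3 + 4²*(3 + 4)²/(1 + 4)²) = 72*(3 + 16*7²/5²) = 72*(3 + 16*(1/25)*49) = 72*(3 + 784/25) = 72*(859/25) = 61848/25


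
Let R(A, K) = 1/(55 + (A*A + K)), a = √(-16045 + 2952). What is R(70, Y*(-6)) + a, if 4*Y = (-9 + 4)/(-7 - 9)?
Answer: 32/158545 + I*√13093 ≈ 0.00020184 + 114.42*I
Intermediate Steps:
Y = 5/64 (Y = ((-9 + 4)/(-7 - 9))/4 = (-5/(-16))/4 = (-5*(-1/16))/4 = (¼)*(5/16) = 5/64 ≈ 0.078125)
a = I*√13093 (a = √(-13093) = I*√13093 ≈ 114.42*I)
R(A, K) = 1/(55 + K + A²) (R(A, K) = 1/(55 + (A² + K)) = 1/(55 + (K + A²)) = 1/(55 + K + A²))
R(70, Y*(-6)) + a = 1/(55 + (5/64)*(-6) + 70²) + I*√13093 = 1/(55 - 15/32 + 4900) + I*√13093 = 1/(158545/32) + I*√13093 = 32/158545 + I*√13093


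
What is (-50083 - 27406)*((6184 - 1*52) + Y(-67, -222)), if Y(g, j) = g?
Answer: -469970785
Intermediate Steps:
(-50083 - 27406)*((6184 - 1*52) + Y(-67, -222)) = (-50083 - 27406)*((6184 - 1*52) - 67) = -77489*((6184 - 52) - 67) = -77489*(6132 - 67) = -77489*6065 = -469970785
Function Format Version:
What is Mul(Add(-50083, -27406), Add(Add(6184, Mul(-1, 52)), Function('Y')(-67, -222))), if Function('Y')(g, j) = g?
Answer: -469970785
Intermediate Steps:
Mul(Add(-50083, -27406), Add(Add(6184, Mul(-1, 52)), Function('Y')(-67, -222))) = Mul(Add(-50083, -27406), Add(Add(6184, Mul(-1, 52)), -67)) = Mul(-77489, Add(Add(6184, -52), -67)) = Mul(-77489, Add(6132, -67)) = Mul(-77489, 6065) = -469970785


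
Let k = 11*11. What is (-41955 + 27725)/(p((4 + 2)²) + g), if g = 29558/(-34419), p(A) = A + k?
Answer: -97956474/1074845 ≈ -91.135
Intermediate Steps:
k = 121
p(A) = 121 + A (p(A) = A + 121 = 121 + A)
g = -29558/34419 (g = 29558*(-1/34419) = -29558/34419 ≈ -0.85877)
(-41955 + 27725)/(p((4 + 2)²) + g) = (-41955 + 27725)/((121 + (4 + 2)²) - 29558/34419) = -14230/((121 + 6²) - 29558/34419) = -14230/((121 + 36) - 29558/34419) = -14230/(157 - 29558/34419) = -14230/5374225/34419 = -14230*34419/5374225 = -97956474/1074845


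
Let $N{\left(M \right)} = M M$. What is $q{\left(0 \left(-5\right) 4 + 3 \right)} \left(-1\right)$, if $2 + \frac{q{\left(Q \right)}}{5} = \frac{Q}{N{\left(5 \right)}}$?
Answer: $\frac{47}{5} \approx 9.4$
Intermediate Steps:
$N{\left(M \right)} = M^{2}$
$q{\left(Q \right)} = -10 + \frac{Q}{5}$ ($q{\left(Q \right)} = -10 + 5 \frac{Q}{5^{2}} = -10 + 5 \frac{Q}{25} = -10 + \frac{Q}{5}$)
$q{\left(0 \left(-5\right) 4 + 3 \right)} \left(-1\right) = \left(-10 + \frac{0 \left(-5\right) 4 + 3}{5}\right) \left(-1\right) = \left(-10 + \frac{0 \cdot 4 + 3}{5}\right) \left(-1\right) = \left(-10 + \frac{0 + 3}{5}\right) \left(-1\right) = \left(-10 + \frac{1}{5} \cdot 3\right) \left(-1\right) = \left(-10 + \frac{3}{5}\right) \left(-1\right) = \left(- \frac{47}{5}\right) \left(-1\right) = \frac{47}{5}$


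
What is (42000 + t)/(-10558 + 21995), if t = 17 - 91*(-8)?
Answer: 42745/11437 ≈ 3.7374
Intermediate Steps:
t = 745 (t = 17 + 728 = 745)
(42000 + t)/(-10558 + 21995) = (42000 + 745)/(-10558 + 21995) = 42745/11437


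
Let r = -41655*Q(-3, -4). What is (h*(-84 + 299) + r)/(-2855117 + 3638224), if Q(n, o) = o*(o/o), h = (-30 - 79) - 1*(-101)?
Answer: 164900/783107 ≈ 0.21057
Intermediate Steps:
h = -8 (h = -109 + 101 = -8)
Q(n, o) = o (Q(n, o) = o*1 = o)
r = 166620 (r = -41655*(-4) = 166620)
(h*(-84 + 299) + r)/(-2855117 + 3638224) = (-8*(-84 + 299) + 166620)/(-2855117 + 3638224) = (-8*215 + 166620)/783107 = (-1720 + 166620)*(1/783107) = 164900*(1/783107) = 164900/783107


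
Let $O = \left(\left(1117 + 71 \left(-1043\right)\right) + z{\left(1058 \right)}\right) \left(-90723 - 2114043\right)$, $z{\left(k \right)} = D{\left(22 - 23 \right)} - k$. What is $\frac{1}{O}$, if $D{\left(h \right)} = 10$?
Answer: $\frac{1}{163117407744} \approx 6.1306 \cdot 10^{-12}$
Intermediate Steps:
$z{\left(k \right)} = 10 - k$
$O = 163117407744$ ($O = \left(\left(1117 + 71 \left(-1043\right)\right) + \left(10 - 1058\right)\right) \left(-90723 - 2114043\right) = \left(\left(1117 - 74053\right) + \left(10 - 1058\right)\right) \left(-2204766\right) = \left(-72936 - 1048\right) \left(-2204766\right) = \left(-73984\right) \left(-2204766\right) = 163117407744$)
$\frac{1}{O} = \frac{1}{163117407744}$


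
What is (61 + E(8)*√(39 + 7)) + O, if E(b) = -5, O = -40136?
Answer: -40075 - 5*√46 ≈ -40109.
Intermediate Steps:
(61 + E(8)*√(39 + 7)) + O = (61 - 5*√(39 + 7)) - 40136 = (61 - 5*√46) - 40136 = -40075 - 5*√46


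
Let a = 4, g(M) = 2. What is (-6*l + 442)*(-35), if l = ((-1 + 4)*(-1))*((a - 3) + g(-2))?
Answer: -17360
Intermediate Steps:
l = -9 (l = ((-1 + 4)*(-1))*((4 - 3) + 2) = (3*(-1))*(1 + 2) = -3*3 = -9)
(-6*l + 442)*(-35) = (-6*(-9) + 442)*(-35) = (54 + 442)*(-35) = 496*(-35) = -17360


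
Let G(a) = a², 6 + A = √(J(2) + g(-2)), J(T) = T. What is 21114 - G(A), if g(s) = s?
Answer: 21078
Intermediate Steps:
A = -6 (A = -6 + √(2 - 2) = -6 + √0 = -6 + 0 = -6)
21114 - G(A) = 21114 - 1*(-6)² = 21114 - 1*36 = 21114 - 36 = 21078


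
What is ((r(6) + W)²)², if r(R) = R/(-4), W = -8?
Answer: 130321/16 ≈ 8145.1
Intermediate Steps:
r(R) = -R/4 (r(R) = R*(-¼) = -R/4)
((r(6) + W)²)² = ((-¼*6 - 8)²)² = ((-3/2 - 8)²)² = ((-19/2)²)² = (361/4)² = 130321/16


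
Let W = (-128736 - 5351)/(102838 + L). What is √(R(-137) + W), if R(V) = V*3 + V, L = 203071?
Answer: I*√51323031742071/305909 ≈ 23.419*I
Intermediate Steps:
R(V) = 4*V (R(V) = 3*V + V = 4*V)
W = -134087/305909 (W = (-128736 - 5351)/(102838 + 203071) = -134087/305909 ≈ -0.43832)
√(R(-137) + W) = √(4*(-137) - 134087/305909) = √(-548 - 134087/305909) = √(-167772219/305909) = I*√51323031742071/305909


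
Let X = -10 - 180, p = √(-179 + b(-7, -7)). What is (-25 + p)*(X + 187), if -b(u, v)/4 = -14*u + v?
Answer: 75 - 3*I*√543 ≈ 75.0 - 69.907*I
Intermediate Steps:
b(u, v) = -4*v + 56*u (b(u, v) = -4*(-14*u + v) = -4*(v - 14*u) = -4*v + 56*u)
p = I*√543 (p = √(-179 + (-4*(-7) + 56*(-7))) = √(-179 + (28 - 392)) = √(-179 - 364) = √(-543) = I*√543 ≈ 23.302*I)
X = -190
(-25 + p)*(X + 187) = (-25 + I*√543)*(-190 + 187) = (-25 + I*√543)*(-3) = 75 - 3*I*√543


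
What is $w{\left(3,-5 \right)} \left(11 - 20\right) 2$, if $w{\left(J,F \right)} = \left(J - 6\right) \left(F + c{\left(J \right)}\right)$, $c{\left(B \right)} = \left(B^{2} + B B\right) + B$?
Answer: $864$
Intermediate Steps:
$c{\left(B \right)} = B + 2 B^{2}$ ($c{\left(B \right)} = \left(B^{2} + B^{2}\right) + B = 2 B^{2} + B = B + 2 B^{2}$)
$w{\left(J,F \right)} = \left(-6 + J\right) \left(F + J \left(1 + 2 J\right)\right)$ ($w{\left(J,F \right)} = \left(J - 6\right) \left(F + J \left(1 + 2 J\right)\right) = \left(-6 + J\right) \left(F + J \left(1 + 2 J\right)\right)$)
$w{\left(3,-5 \right)} \left(11 - 20\right) 2 = \left(- 11 \cdot 3^{2} - -30 - 18 + 2 \cdot 3^{3} - 15\right) \left(11 - 20\right) 2 = \left(\left(-11\right) 9 + 30 - 18 + 2 \cdot 27 - 15\right) \left(-9\right) 2 = \left(-99 + 30 - 18 + 54 - 15\right) \left(-9\right) 2 = \left(-48\right) \left(-9\right) 2 = 432 \cdot 2 = 864$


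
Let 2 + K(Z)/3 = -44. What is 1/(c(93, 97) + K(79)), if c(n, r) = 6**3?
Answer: 1/78 ≈ 0.012821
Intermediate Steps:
K(Z) = -138 (K(Z) = -6 + 3*(-44) = -6 - 132 = -138)
c(n, r) = 216
1/(c(93, 97) + K(79)) = 1/(216 - 138) = 1/78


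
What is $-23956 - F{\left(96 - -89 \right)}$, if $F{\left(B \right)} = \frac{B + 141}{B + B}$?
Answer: $- \frac{4432023}{185} \approx -23957.0$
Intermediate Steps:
$F{\left(B \right)} = \frac{141 + B}{2 B}$
$-23956 - F{\left(96 - -89 \right)} = -23956 - \frac{141 + \left(96 - -89\right)}{2 \left(96 - -89\right)} = -23956 - \frac{141 + \left(96 + 89\right)}{2 \left(96 + 89\right)} = -23956 - \frac{141 + 185}{2 \cdot 185} = -23956 - \frac{1}{2} \cdot \frac{1}{185} \cdot 326 = -23956 - \frac{163}{185} = - \frac{4432023}{185}$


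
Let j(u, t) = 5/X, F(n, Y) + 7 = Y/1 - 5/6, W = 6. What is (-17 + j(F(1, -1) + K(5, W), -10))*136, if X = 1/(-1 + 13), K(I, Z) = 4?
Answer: 5848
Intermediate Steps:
F(n, Y) = -47/6 + Y (F(n, Y) = -7 + (Y/1 - 5/6) = -7 + (Y*1 - 5*⅙) = -7 + (Y - ⅚) = -7 + (-⅚ + Y) = -47/6 + Y)
X = 1/12 ≈ 0.083333
j(u, t) = 60 (j(u, t) = 5/(1/12) = 5*12 = 60)
(-17 + j(F(1, -1) + K(5, W), -10))*136 = (-17 + 60)*136 = 43*136 = 5848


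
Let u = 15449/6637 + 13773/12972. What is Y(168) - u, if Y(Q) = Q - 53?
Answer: 3203042677/28698388 ≈ 111.61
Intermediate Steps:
u = 97271943/28698388 (u = 15449*(1/6637) + 13773*(1/12972) = 15449/6637 + 4591/4324 = 97271943/28698388 ≈ 3.3895)
Y(Q) = -53 + Q
Y(168) - u = (-53 + 168) - 1*97271943/28698388 = 115 - 97271943/28698388 = 3203042677/28698388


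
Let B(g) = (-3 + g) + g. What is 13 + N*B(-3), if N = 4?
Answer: -23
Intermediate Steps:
B(g) = -3 + 2*g
13 + N*B(-3) = 13 + 4*(-3 + 2*(-3)) = 13 + 4*(-3 - 6) = 13 + 4*(-9) = 13 - 36 = -23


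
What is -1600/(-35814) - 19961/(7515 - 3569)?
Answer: -354284827/70661022 ≈ -5.0139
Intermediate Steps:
-1600/(-35814) - 19961/(7515 - 3569) = -1600*(-1/35814) - 19961/3946 = 800/17907 - 19961*1/3946 = 800/17907 - 19961/3946 = -354284827/70661022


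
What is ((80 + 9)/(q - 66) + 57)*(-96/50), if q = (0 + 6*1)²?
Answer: -12968/125 ≈ -103.74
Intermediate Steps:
q = 36 (q = (0 + 6)² = 6² = 36)
((80 + 9)/(q - 66) + 57)*(-96/50) = ((80 + 9)/(36 - 66) + 57)*(-96/50) = (89/(-30) + 57)*(-96*1/50) = (89*(-1/30) + 57)*(-48/25) = (-89/30 + 57)*(-48/25) = (1621/30)*(-48/25) = -12968/125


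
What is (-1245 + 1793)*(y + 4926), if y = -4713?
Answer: 116724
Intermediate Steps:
(-1245 + 1793)*(y + 4926) = (-1245 + 1793)*(-4713 + 4926) = 548*213 = 116724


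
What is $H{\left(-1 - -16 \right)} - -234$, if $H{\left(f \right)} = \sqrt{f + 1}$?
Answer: $238$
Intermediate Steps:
$H{\left(f \right)} = \sqrt{1 + f}$
$H{\left(-1 - -16 \right)} - -234 = \sqrt{1 - -15} - -234 = \sqrt{1 + \left(-1 + 16\right)} + 234 = \sqrt{1 + 15} + 234 = \sqrt{16} + 234 = 4 + 234 = 238$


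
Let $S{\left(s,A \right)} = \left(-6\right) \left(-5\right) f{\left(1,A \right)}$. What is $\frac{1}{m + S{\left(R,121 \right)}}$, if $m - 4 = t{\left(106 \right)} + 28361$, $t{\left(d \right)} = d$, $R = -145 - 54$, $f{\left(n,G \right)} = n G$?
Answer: $\frac{1}{32101} \approx 3.1152 \cdot 10^{-5}$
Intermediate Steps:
$f{\left(n,G \right)} = G n$
$R = -199$
$S{\left(s,A \right)} = 30 A$ ($S{\left(s,A \right)} = \left(-6\right) \left(-5\right) A 1 = 30 A$)
$m = 28471$ ($m = 4 + \left(106 + 28361\right) = 4 + 28467 = 28471$)
$\frac{1}{m + S{\left(R,121 \right)}} = \frac{1}{28471 + 30 \cdot 121} = \frac{1}{28471 + 3630} = \frac{1}{32101}$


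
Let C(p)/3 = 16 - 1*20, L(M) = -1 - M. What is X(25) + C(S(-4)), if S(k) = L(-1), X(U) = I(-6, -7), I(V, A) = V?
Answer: -18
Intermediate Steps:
X(U) = -6
S(k) = 0 (S(k) = -1 - 1*(-1) = -1 + 1 = 0)
C(p) = -12 (C(p) = 3*(16 - 1*20) = 3*(16 - 20) = 3*(-4) = -12)
X(25) + C(S(-4)) = -6 - 12 = -18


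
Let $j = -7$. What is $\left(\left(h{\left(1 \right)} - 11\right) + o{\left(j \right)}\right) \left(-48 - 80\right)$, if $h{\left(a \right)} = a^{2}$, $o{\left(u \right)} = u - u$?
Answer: $1280$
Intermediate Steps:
$o{\left(u \right)} = 0$
$\left(\left(h{\left(1 \right)} - 11\right) + o{\left(j \right)}\right) \left(-48 - 80\right) = \left(\left(1^{2} - 11\right) + 0\right) \left(-48 - 80\right) = \left(\left(1 - 11\right) + 0\right) \left(-128\right) = \left(-10 + 0\right) \left(-128\right) = \left(-10\right) \left(-128\right) = 1280$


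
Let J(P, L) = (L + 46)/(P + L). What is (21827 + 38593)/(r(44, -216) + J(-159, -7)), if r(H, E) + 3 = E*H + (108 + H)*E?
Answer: -3343240/2342771 ≈ -1.4270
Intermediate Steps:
J(P, L) = (46 + L)/(L + P)
r(H, E) = -3 + E*H + E*(108 + H) (r(H, E) = -3 + (E*H + (108 + H)*E) = -3 + (E*H + E*(108 + H)) = -3 + E*H + E*(108 + H))
(21827 + 38593)/(r(44, -216) + J(-159, -7)) = (21827 + 38593)/((-3 + 108*(-216) + 2*(-216)*44) + (46 - 7)/(-7 - 159)) = 60420/((-3 - 23328 - 19008) + 39/(-166)) = 60420/(-42339 - 1/166*39) = 60420/(-42339 - 39/166) = 60420/(-7028313/166) = 60420*(-166/7028313) = -3343240/2342771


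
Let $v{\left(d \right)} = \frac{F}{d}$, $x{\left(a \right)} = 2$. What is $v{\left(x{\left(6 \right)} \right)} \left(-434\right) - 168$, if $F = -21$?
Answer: $4389$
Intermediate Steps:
$v{\left(d \right)} = - \frac{21}{d}$
$v{\left(x{\left(6 \right)} \right)} \left(-434\right) - 168 = - \frac{21}{2} \left(-434\right) - 168 = \left(-21\right) \frac{1}{2} \left(-434\right) - 168 = \left(- \frac{21}{2}\right) \left(-434\right) - 168 = 4557 - 168 = 4389$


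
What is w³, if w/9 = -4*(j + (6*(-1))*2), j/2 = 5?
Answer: 373248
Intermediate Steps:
j = 10 (j = 2*5 = 10)
w = 72 (w = 9*(-4*(10 + (6*(-1))*2)) = 9*(-4*(10 - 6*2)) = 9*(-4*(10 - 12)) = 9*(-4*(-2)) = 9*8 = 72)
w³ = 72³ = 373248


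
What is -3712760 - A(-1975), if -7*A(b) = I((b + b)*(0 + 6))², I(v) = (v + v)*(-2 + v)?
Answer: 180313660887007240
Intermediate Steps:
I(v) = 2*v*(-2 + v) (I(v) = (2*v)*(-2 + v) = 2*v*(-2 + v))
A(b) = -576*b²*(-2 + 12*b)²/7 (A(b) = -4*(0 + 6)²*(-2 + (b + b)*(0 + 6))²*(b + b)²/7 = -576*b²*(-2 + (2*b)*6)²/7 = -576*b²*(-2 + 12*b)²/7)
-3712760 - A(-1975) = -3712760 - (-2304)*(-1975)²*(-1 + 6*(-1975))²/7 = -3712760 - (-2304)*3900625*(-1 - 11850)²/7 = -3712760 - (-2304)*3900625*(-11851)²/7 = -3712760 - (-2304)*3900625*140446201/7 = -3712760 - 1*(-180313660890720000) = -3712760 + 180313660890720000 = 180313660887007240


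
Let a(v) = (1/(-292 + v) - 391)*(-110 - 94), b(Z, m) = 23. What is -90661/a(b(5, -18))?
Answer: -1434577/1262160 ≈ -1.1366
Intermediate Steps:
a(v) = 79764 - 204/(-292 + v) (a(v) = (-391 + 1/(-292 + v))*(-204) = 79764 - 204/(-292 + v))
-90661/a(b(5, -18)) = -90661*(-292 + 23)/(204*(-114173 + 391*23)) = -90661*(-269/(204*(-114173 + 8993))) = -90661/(204*(-1/269)*(-105180)) = -90661/21456720/269 = -90661*269/21456720 = -1434577/1262160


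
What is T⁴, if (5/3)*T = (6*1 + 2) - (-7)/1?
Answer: 6561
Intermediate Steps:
T = 9 (T = 3*((6*1 + 2) - (-7)/1)/5 = 3*((6 + 2) - (-7))/5 = 3*(8 - 1*(-7))/5 = 3*(8 + 7)/5 = (⅗)*15 = 9)
T⁴ = 9⁴ = 6561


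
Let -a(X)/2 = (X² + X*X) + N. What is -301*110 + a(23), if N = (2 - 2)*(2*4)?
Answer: -35226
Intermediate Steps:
N = 0 (N = 0*8 = 0)
a(X) = -4*X² (a(X) = -2*((X² + X*X) + 0) = -2*((X² + X²) + 0) = -2*(2*X² + 0) = -4*X²)
-301*110 + a(23) = -301*110 - 4*23² = -33110 - 4*529 = -33110 - 2116 = -35226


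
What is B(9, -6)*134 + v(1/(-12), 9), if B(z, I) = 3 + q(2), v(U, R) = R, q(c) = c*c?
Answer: 947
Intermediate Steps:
q(c) = c²
B(z, I) = 7 (B(z, I) = 3 + 2² = 3 + 4 = 7)
B(9, -6)*134 + v(1/(-12), 9) = 7*134 + 9 = 938 + 9 = 947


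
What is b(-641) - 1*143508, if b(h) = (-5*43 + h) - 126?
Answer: -144490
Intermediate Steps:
b(h) = -341 + h (b(h) = (-215 + h) - 126 = -341 + h)
b(-641) - 1*143508 = (-341 - 641) - 1*143508 = -982 - 143508 = -144490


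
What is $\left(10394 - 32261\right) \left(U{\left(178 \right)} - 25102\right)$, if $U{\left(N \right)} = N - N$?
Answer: $548905434$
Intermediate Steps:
$U{\left(N \right)} = 0$
$\left(10394 - 32261\right) \left(U{\left(178 \right)} - 25102\right) = \left(10394 - 32261\right) \left(0 - 25102\right) = \left(-21867\right) \left(-25102\right) = 548905434$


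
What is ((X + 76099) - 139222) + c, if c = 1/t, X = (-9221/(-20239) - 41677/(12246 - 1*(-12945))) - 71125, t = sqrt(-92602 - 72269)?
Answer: -68445698661544/509840649 - I*sqrt(18319)/54957 ≈ -1.3425e+5 - 0.0024628*I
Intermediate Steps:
t = 3*I*sqrt(18319) (t = sqrt(-164871) = 3*I*sqrt(18319) ≈ 406.04*I)
X = -36263027374717/509840649 (X = (-9221*(-1/20239) - 41677/(12246 + 12945)) - 71125 = (9221/20239 - 41677/25191) - 71125 = -611214592/509840649 - 71125 = -36263027374717/509840649 ≈ -71126.)
c = -I*sqrt(18319)/54957 (c = 1/(3*I*sqrt(18319)) = -I*sqrt(18319)/54957 ≈ -0.0024628*I)
((X + 76099) - 139222) + c = ((-36263027374717/509840649 + 76099) - 139222) - I*sqrt(18319)/54957 = (2535336173534/509840649 - 139222) - I*sqrt(18319)/54957 = -68445698661544/509840649 - I*sqrt(18319)/54957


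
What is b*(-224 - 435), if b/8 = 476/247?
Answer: -2509472/247 ≈ -10160.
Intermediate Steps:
b = 3808/247 (b = 8*(476/247) = 3808/247 ≈ 15.417)
b*(-224 - 435) = 3808*(-224 - 435)/247 = (3808/247)*(-659) = -2509472/247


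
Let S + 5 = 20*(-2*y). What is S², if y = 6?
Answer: 60025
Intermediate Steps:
S = -245 (S = -5 + 20*(-2*6) = -5 + 20*(-12) = -5 - 240 = -245)
S² = (-245)² = 60025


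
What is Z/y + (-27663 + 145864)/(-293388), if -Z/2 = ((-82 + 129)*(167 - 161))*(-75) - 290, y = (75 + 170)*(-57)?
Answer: -948743627/273144228 ≈ -3.4734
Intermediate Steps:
y = -13965 (y = 245*(-57) = -13965)
Z = 42880 (Z = -2*(((-82 + 129)*(167 - 161))*(-75) - 290) = -2*((47*6)*(-75) - 290) = -2*(282*(-75) - 290) = -2*(-21150 - 290) = -2*(-21440) = 42880)
Z/y + (-27663 + 145864)/(-293388) = 42880/(-13965) + (-27663 + 145864)/(-293388) = 42880*(-1/13965) + 118201*(-1/293388) = -8576/2793 - 118201/293388 = -948743627/273144228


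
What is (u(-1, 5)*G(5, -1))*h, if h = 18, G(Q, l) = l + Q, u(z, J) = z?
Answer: -72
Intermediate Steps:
G(Q, l) = Q + l
(u(-1, 5)*G(5, -1))*h = -(5 - 1)*18 = -1*4*18 = -4*18 = -72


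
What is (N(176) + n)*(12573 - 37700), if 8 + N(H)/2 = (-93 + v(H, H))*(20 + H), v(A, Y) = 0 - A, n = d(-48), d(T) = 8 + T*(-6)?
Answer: 2642556336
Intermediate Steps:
d(T) = 8 - 6*T
n = 296 (n = 8 - 6*(-48) = 8 + 288 = 296)
v(A, Y) = -A
N(H) = -16 + 2*(-93 - H)*(20 + H) (N(H) = -16 + 2*((-93 - H)*(20 + H)) = -16 + 2*(-93 - H)*(20 + H))
(N(176) + n)*(12573 - 37700) = ((-3736 - 226*176 - 2*176²) + 296)*(12573 - 37700) = ((-3736 - 39776 - 2*30976) + 296)*(-25127) = ((-3736 - 39776 - 61952) + 296)*(-25127) = (-105464 + 296)*(-25127) = -105168*(-25127) = 2642556336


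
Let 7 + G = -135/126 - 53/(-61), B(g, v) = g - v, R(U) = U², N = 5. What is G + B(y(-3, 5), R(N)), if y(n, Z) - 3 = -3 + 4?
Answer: -24085/854 ≈ -28.203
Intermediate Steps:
y(n, Z) = 4 (y(n, Z) = 3 + (-3 + 4) = 3 + 1 = 4)
G = -6151/854 (G = -7 + (-135/126 - 53/(-61)) = -7 + (-135*1/126 - 53*(-1/61)) = -7 + (-15/14 + 53/61) = -7 - 173/854 = -6151/854 ≈ -7.2026)
G + B(y(-3, 5), R(N)) = -6151/854 + (4 - 1*5²) = -6151/854 + (4 - 1*25) = -6151/854 + (4 - 25) = -6151/854 - 21 = -24085/854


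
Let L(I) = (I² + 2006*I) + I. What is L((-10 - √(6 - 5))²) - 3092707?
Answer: -2835219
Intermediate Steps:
L(I) = I² + 2007*I
L((-10 - √(6 - 5))²) - 3092707 = (-10 - √(6 - 5))²*(2007 + (-10 - √(6 - 5))²) - 3092707 = (-10 - √1)²*(2007 + (-10 - √1)²) - 3092707 = (-10 - 1*1)²*(2007 + (-10 - 1*1)²) - 3092707 = (-10 - 1)²*(2007 + (-10 - 1)²) - 3092707 = (-11)²*(2007 + (-11)²) - 3092707 = 121*(2007 + 121) - 3092707 = 121*2128 - 3092707 = 257488 - 3092707 = -2835219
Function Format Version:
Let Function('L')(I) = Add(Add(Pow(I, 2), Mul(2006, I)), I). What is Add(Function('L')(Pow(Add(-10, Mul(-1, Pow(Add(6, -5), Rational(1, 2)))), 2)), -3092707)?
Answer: -2835219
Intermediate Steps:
Function('L')(I) = Add(Pow(I, 2), Mul(2007, I))
Add(Function('L')(Pow(Add(-10, Mul(-1, Pow(Add(6, -5), Rational(1, 2)))), 2)), -3092707) = Add(Mul(Pow(Add(-10, Mul(-1, Pow(Add(6, -5), Rational(1, 2)))), 2), Add(2007, Pow(Add(-10, Mul(-1, Pow(Add(6, -5), Rational(1, 2)))), 2))), -3092707) = Add(Mul(Pow(Add(-10, Mul(-1, Pow(1, Rational(1, 2)))), 2), Add(2007, Pow(Add(-10, Mul(-1, Pow(1, Rational(1, 2)))), 2))), -3092707) = Add(Mul(Pow(Add(-10, Mul(-1, 1)), 2), Add(2007, Pow(Add(-10, Mul(-1, 1)), 2))), -3092707) = Add(Mul(Pow(Add(-10, -1), 2), Add(2007, Pow(Add(-10, -1), 2))), -3092707) = Add(Mul(Pow(-11, 2), Add(2007, Pow(-11, 2))), -3092707) = Add(Mul(121, Add(2007, 121)), -3092707) = Add(Mul(121, 2128), -3092707) = Add(257488, -3092707) = -2835219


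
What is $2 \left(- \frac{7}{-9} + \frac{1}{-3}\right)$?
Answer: $\frac{8}{9} \approx 0.88889$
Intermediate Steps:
$2 \left(- \frac{7}{-9} + \frac{1}{-3}\right) = 2 \left(\left(-7\right) \left(- \frac{1}{9}\right) - \frac{1}{3}\right) = 2 \left(\frac{7}{9} - \frac{1}{3}\right) = 2 \cdot \frac{4}{9} = \frac{8}{9}$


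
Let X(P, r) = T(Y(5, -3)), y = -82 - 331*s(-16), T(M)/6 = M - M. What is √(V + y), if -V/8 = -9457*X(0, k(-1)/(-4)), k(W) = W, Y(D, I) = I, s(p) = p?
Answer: √5214 ≈ 72.208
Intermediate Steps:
T(M) = 0 (T(M) = 6*(M - M) = 6*0 = 0)
y = 5214 (y = -82 - 331*(-16) = -82 + 5296 = 5214)
X(P, r) = 0
V = 0 (V = -(-75656)*0 = -8*0 = 0)
√(V + y) = √(0 + 5214) = √5214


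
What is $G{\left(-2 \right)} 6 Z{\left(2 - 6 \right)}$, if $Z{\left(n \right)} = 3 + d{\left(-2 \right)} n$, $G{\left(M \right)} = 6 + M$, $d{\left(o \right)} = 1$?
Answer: $-24$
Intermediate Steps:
$Z{\left(n \right)} = 3 + n$ ($Z{\left(n \right)} = 3 + 1 n = 3 + n$)
$G{\left(-2 \right)} 6 Z{\left(2 - 6 \right)} = \left(6 - 2\right) 6 \left(3 + \left(2 - 6\right)\right) = 4 \cdot 6 \left(3 + \left(2 - 6\right)\right) = 24 \left(3 - 4\right) = 24 \left(-1\right) = -24$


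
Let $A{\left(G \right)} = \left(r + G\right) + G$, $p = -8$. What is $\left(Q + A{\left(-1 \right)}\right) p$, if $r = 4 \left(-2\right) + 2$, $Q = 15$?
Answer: $-56$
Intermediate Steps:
$r = -6$ ($r = -8 + 2 = -6$)
$A{\left(G \right)} = -6 + 2 G$ ($A{\left(G \right)} = \left(-6 + G\right) + G = -6 + 2 G$)
$\left(Q + A{\left(-1 \right)}\right) p = \left(15 + \left(-6 + 2 \left(-1\right)\right)\right) \left(-8\right) = \left(15 - 8\right) \left(-8\right) = 7 \left(-8\right) = -56$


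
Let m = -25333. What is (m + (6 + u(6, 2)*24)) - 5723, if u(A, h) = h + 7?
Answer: -30834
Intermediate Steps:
u(A, h) = 7 + h
(m + (6 + u(6, 2)*24)) - 5723 = (-25333 + (6 + (7 + 2)*24)) - 5723 = (-25333 + (6 + 9*24)) - 5723 = (-25333 + (6 + 216)) - 5723 = (-25333 + 222) - 5723 = -25111 - 5723 = -30834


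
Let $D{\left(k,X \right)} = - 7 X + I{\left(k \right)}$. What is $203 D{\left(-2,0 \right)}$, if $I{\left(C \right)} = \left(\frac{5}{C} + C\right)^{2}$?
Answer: $\frac{16443}{4} \approx 4110.8$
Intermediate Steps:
$I{\left(C \right)} = \left(C + \frac{5}{C}\right)^{2}$
$D{\left(k,X \right)} = - 7 X + \frac{\left(5 + k^{2}\right)^{2}}{k^{2}}$
$203 D{\left(-2,0 \right)} = 203 \left(\left(-7\right) 0 + \frac{\left(5 + \left(-2\right)^{2}\right)^{2}}{4}\right) = 203 \left(0 + \frac{\left(5 + 4\right)^{2}}{4}\right) = 203 \left(0 + \frac{9^{2}}{4}\right) = 203 \left(0 + \frac{1}{4} \cdot 81\right) = 203 \left(0 + \frac{81}{4}\right) = 203 \cdot \frac{81}{4} = \frac{16443}{4}$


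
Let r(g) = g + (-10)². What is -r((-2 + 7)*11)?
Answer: -155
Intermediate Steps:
r(g) = 100 + g (r(g) = g + 100 = 100 + g)
-r((-2 + 7)*11) = -(100 + (-2 + 7)*11) = -(100 + 5*11) = -(100 + 55) = -1*155 = -155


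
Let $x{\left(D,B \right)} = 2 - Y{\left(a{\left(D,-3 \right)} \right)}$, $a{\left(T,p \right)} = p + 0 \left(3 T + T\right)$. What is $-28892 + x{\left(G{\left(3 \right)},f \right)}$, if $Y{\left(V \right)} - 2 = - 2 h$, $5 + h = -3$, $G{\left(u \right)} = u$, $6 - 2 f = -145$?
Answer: $-28908$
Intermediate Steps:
$f = \frac{151}{2}$ ($f = 3 - - \frac{145}{2} = 3 + \frac{145}{2} = \frac{151}{2} \approx 75.5$)
$h = -8$ ($h = -5 - 3 = -8$)
$a{\left(T,p \right)} = p$ ($a{\left(T,p \right)} = p + 0 \cdot 4 T = p + 0 = p$)
$Y{\left(V \right)} = 18$ ($Y{\left(V \right)} = 2 - -16 = 2 + 16 = 18$)
$x{\left(D,B \right)} = -16$ ($x{\left(D,B \right)} = 2 - 18 = -16$)
$-28892 + x{\left(G{\left(3 \right)},f \right)} = -28892 - 16 = -28908$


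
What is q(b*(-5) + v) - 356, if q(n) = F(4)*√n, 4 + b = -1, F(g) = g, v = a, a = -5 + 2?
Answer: -356 + 4*√22 ≈ -337.24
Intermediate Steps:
a = -3
v = -3
b = -5 (b = -4 - 1 = -5)
q(n) = 4*√n
q(b*(-5) + v) - 356 = 4*√(-5*(-5) - 3) - 356 = 4*√(25 - 3) - 356 = 4*√22 - 356 = -356 + 4*√22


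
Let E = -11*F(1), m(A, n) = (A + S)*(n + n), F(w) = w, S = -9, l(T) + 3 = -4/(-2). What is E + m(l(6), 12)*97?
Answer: -23291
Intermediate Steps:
l(T) = -1 (l(T) = -3 - 4/(-2) = -3 - 4*(-1/2) = -3 + 2 = -1)
m(A, n) = 2*n*(-9 + A) (m(A, n) = (A - 9)*(n + n) = (-9 + A)*(2*n) = 2*n*(-9 + A))
E = -11 (E = -11*1 = -11)
E + m(l(6), 12)*97 = -11 + (2*12*(-9 - 1))*97 = -11 + (2*12*(-10))*97 = -11 - 240*97 = -11 - 23280 = -23291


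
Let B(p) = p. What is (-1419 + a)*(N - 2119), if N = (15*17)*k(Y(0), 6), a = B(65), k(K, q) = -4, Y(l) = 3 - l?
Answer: 4250206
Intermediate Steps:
a = 65
N = -1020 (N = (15*17)*(-4) = 255*(-4) = -1020)
(-1419 + a)*(N - 2119) = (-1419 + 65)*(-1020 - 2119) = -1354*(-3139) = 4250206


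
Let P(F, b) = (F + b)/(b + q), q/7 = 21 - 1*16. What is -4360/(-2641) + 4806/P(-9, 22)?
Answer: 723537502/34333 ≈ 21074.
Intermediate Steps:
q = 35 (q = 7*(21 - 1*16) = 7*(21 - 16) = 7*5 = 35)
P(F, b) = (F + b)/(35 + b) (P(F, b) = (F + b)/(b + 35) = (F + b)/(35 + b))
-4360/(-2641) + 4806/P(-9, 22) = -4360/(-2641) + 4806/(((-9 + 22)/(35 + 22))) = -4360*(-1/2641) + 4806/((13/57)) = 4360/2641 + 4806/(((1/57)*13)) = 4360/2641 + 4806/(13/57) = 4360/2641 + 4806*(57/13) = 4360/2641 + 273942/13 = 723537502/34333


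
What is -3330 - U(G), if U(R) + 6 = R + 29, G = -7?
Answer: -3346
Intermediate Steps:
U(R) = 23 + R (U(R) = -6 + (R + 29) = -6 + (29 + R) = 23 + R)
-3330 - U(G) = -3330 - (23 - 7) = -3330 - 1*16 = -3330 - 16 = -3346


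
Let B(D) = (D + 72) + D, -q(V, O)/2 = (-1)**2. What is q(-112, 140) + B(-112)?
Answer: -154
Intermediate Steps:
q(V, O) = -2 (q(V, O) = -2*(-1)**2 = -2*1 = -2)
B(D) = 72 + 2*D (B(D) = (72 + D) + D = 72 + 2*D)
q(-112, 140) + B(-112) = -2 + (72 + 2*(-112)) = -2 + (72 - 224) = -2 - 152 = -154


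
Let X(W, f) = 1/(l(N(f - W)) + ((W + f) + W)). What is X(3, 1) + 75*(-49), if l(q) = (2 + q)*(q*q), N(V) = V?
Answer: -25724/7 ≈ -3674.9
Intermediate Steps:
l(q) = q²*(2 + q) (l(q) = (2 + q)*q² = q²*(2 + q))
X(W, f) = 1/(f + 2*W + (f - W)²*(2 + f - W)) (X(W, f) = 1/((f - W)²*(2 + (f - W)) + ((W + f) + W)) = 1/((f - W)²*(2 + f - W) + (f + 2*W)) = 1/(f + 2*W + (f - W)²*(2 + f - W)))
X(3, 1) + 75*(-49) = 1/(1 + 2*3 + (3 - 1*1)²*(2 + 1 - 1*3)) + 75*(-49) = 1/(1 + 6 + (3 - 1)²*(2 + 1 - 3)) - 3675 = 1/(1 + 6 + 2²*0) - 3675 = 1/(1 + 6 + 4*0) - 3675 = 1/(1 + 6 + 0) - 3675 = 1/7 - 3675 = ⅐ - 3675 = -25724/7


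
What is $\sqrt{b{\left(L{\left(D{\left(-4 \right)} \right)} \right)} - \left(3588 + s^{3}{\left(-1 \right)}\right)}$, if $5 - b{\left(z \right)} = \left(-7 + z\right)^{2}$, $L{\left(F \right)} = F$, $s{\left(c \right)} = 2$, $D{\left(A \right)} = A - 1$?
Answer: $3 i \sqrt{415} \approx 61.115 i$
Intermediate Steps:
$D{\left(A \right)} = -1 + A$
$b{\left(z \right)} = 5 - \left(-7 + z\right)^{2}$
$\sqrt{b{\left(L{\left(D{\left(-4 \right)} \right)} \right)} - \left(3588 + s^{3}{\left(-1 \right)}\right)} = \sqrt{\left(5 - \left(-7 - 5\right)^{2}\right) - 3596} = \sqrt{\left(5 - \left(-12\right)^{2}\right) - 3596} = \sqrt{\left(5 - 144\right) - 3596} = \sqrt{-139 - 3596} = \sqrt{-3735} = 3 i \sqrt{415}$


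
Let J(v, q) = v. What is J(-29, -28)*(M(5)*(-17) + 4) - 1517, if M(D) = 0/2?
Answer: -1633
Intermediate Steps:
M(D) = 0 (M(D) = 0*(1/2) = 0)
J(-29, -28)*(M(5)*(-17) + 4) - 1517 = -29*(0*(-17) + 4) - 1517 = -29*(0 + 4) - 1517 = -29*4 - 1517 = -116 - 1517 = -1633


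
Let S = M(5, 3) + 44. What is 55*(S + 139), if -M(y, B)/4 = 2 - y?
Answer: 10725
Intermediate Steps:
M(y, B) = -8 + 4*y (M(y, B) = -4*(2 - y) = -8 + 4*y)
S = 56 (S = (-8 + 4*5) + 44 = (-8 + 20) + 44 = 12 + 44 = 56)
55*(S + 139) = 55*(56 + 139) = 55*195 = 10725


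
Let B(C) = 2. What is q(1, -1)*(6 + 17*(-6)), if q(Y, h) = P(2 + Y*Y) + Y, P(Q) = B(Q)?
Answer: -288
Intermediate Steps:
P(Q) = 2
q(Y, h) = 2 + Y
q(1, -1)*(6 + 17*(-6)) = (2 + 1)*(6 + 17*(-6)) = 3*(6 - 102) = 3*(-96) = -288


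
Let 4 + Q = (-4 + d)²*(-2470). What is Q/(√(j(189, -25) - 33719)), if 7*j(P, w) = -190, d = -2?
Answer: 88924*I*√183729/78741 ≈ 484.07*I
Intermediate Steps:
j(P, w) = -190/7 (j(P, w) = (⅐)*(-190) = -190/7)
Q = -88924 (Q = -4 + (-4 - 2)²*(-2470) = -4 + (-6)²*(-2470) = -4 + 36*(-2470) = -4 - 88920 = -88924)
Q/(√(j(189, -25) - 33719)) = -88924/√(-190/7 - 33719) = -88924*(-I*√183729/78741) = -(-88924)*I*√183729/78741 = 88924*I*√183729/78741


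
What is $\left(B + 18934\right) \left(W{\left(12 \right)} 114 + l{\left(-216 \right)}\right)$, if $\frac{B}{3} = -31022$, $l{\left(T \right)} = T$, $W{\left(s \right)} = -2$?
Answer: $32914608$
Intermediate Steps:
$B = -93066$ ($B = 3 \left(-31022\right) = -93066$)
$\left(B + 18934\right) \left(W{\left(12 \right)} 114 + l{\left(-216 \right)}\right) = \left(-93066 + 18934\right) \left(\left(-2\right) 114 - 216\right) = - 74132 \left(-228 - 216\right) = \left(-74132\right) \left(-444\right) = 32914608$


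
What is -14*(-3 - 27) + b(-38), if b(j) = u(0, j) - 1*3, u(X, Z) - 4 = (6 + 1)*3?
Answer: 442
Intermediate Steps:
u(X, Z) = 25 (u(X, Z) = 4 + (6 + 1)*3 = 4 + 7*3 = 4 + 21 = 25)
b(j) = 22 (b(j) = 25 - 1*3 = 25 - 3 = 22)
-14*(-3 - 27) + b(-38) = -14*(-3 - 27) + 22 = -14*(-30) + 22 = 420 + 22 = 442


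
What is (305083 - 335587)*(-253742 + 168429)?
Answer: 2602387752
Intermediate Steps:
(305083 - 335587)*(-253742 + 168429) = -30504*(-85313) = 2602387752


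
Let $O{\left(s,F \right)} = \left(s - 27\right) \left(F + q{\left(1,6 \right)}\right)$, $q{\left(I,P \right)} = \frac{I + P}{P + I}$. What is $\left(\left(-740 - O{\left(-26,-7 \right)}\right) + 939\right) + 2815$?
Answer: $2696$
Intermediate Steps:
$q{\left(I,P \right)} = 1$ ($q{\left(I,P \right)} = \frac{I + P}{I + P} = 1$)
$O{\left(s,F \right)} = \left(1 + F\right) \left(-27 + s\right)$ ($O{\left(s,F \right)} = \left(s - 27\right) \left(F + 1\right) = \left(-27 + s\right) \left(1 + F\right) = \left(1 + F\right) \left(-27 + s\right)$)
$\left(\left(-740 - O{\left(-26,-7 \right)}\right) + 939\right) + 2815 = \left(\left(-740 - \left(-27 - 26 - -189 - -182\right)\right) + 939\right) + 2815 = \left(\left(-740 - \left(-27 - 26 + 189 + 182\right)\right) + 939\right) + 2815 = \left(\left(-740 - 318\right) + 939\right) + 2815 = \left(-1058 + 939\right) + 2815 = -119 + 2815 = 2696$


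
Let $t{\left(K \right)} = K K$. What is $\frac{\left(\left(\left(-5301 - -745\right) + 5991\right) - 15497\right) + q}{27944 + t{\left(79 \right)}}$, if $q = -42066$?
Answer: $- \frac{56128}{34185} \approx -1.6419$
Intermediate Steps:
$t{\left(K \right)} = K^{2}$
$\frac{\left(\left(\left(-5301 - -745\right) + 5991\right) - 15497\right) + q}{27944 + t{\left(79 \right)}} = \frac{\left(\left(\left(-5301 - -745\right) + 5991\right) - 15497\right) - 42066}{27944 + 79^{2}} = \frac{\left(\left(\left(-5301 + 745\right) + 5991\right) - 15497\right) - 42066}{27944 + 6241} = \frac{\left(\left(-4556 + 5991\right) - 15497\right) - 42066}{34185} = \left(\left(1435 - 15497\right) - 42066\right) \frac{1}{34185} = \left(-14062 - 42066\right) \frac{1}{34185} = \left(-56128\right) \frac{1}{34185} = - \frac{56128}{34185}$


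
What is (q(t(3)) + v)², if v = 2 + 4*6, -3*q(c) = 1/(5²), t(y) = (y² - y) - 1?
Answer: 3798601/5625 ≈ 675.31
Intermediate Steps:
t(y) = -1 + y² - y
q(c) = -1/75 (q(c) = -1/(3*(5²)) = -⅓/25 = -⅓*1/25 = -1/75)
v = 26 (v = 2 + 24 = 26)
(q(t(3)) + v)² = (-1/75 + 26)² = (1949/75)² = 3798601/5625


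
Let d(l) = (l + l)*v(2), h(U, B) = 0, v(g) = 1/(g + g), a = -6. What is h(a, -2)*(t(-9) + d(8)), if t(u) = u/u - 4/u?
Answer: 0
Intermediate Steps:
t(u) = 1 - 4/u
v(g) = 1/(2*g)
d(l) = l/2 (d(l) = (l + l)*((1/2)/2) = (2*l)*((1/2)*(1/2)) = (2*l)*(1/4) = l/2)
h(a, -2)*(t(-9) + d(8)) = 0*((-4 - 9)/(-9) + (1/2)*8) = 0*(-1/9*(-13) + 4) = 0*(13/9 + 4) = 0*(49/9) = 0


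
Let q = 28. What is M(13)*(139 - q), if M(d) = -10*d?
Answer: -14430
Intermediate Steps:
M(13)*(139 - q) = (-10*13)*(139 - 1*28) = -130*(139 - 28) = -130*111 = -14430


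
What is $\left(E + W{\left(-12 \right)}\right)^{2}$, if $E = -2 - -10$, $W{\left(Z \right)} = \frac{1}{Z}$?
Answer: $\frac{9025}{144} \approx 62.674$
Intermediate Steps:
$E = 8$ ($E = -2 + 10 = 8$)
$\left(E + W{\left(-12 \right)}\right)^{2} = \left(8 + \frac{1}{-12}\right)^{2} = \left(8 - \frac{1}{12}\right)^{2} = \left(\frac{95}{12}\right)^{2} = \frac{9025}{144}$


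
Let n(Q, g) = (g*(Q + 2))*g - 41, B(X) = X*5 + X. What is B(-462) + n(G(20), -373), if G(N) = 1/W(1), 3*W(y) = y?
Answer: 692832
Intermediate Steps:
W(y) = y/3
G(N) = 3 (G(N) = 1/((⅓)*1) = 1/(⅓) = 3)
B(X) = 6*X (B(X) = 5*X + X = 6*X)
n(Q, g) = -41 + g²*(2 + Q) (n(Q, g) = (g*(2 + Q))*g - 41 = g²*(2 + Q) - 41 = -41 + g²*(2 + Q))
B(-462) + n(G(20), -373) = 6*(-462) + (-41 + 2*(-373)² + 3*(-373)²) = -2772 + (-41 + 2*139129 + 3*139129) = -2772 + (-41 + 278258 + 417387) = -2772 + 695604 = 692832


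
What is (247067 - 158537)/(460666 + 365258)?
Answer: 14755/137654 ≈ 0.10719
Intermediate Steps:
(247067 - 158537)/(460666 + 365258) = 88530/825924 = 88530*(1/825924) = 14755/137654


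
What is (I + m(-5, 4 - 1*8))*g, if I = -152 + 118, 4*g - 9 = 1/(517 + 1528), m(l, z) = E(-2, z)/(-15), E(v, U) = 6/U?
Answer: -3119817/40900 ≈ -76.279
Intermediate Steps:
m(l, z) = -2/(5*z) (m(l, z) = (6/z)/(-15) = (6/z)*(-1/15) = -2/(5*z))
g = 9203/4090 (g = 9/4 + 1/(4*(517 + 1528)) = 9/4 + (¼)/2045 = 9/4 + (¼)*(1/2045) = 9/4 + 1/8180 = 9203/4090 ≈ 2.2501)
I = -34
(I + m(-5, 4 - 1*8))*g = (-34 - 2/(5*(4 - 1*8)))*(9203/4090) = (-34 - 2/(5*(4 - 8)))*(9203/4090) = (-34 - ⅖/(-4))*(9203/4090) = (-34 - ⅖*(-¼))*(9203/4090) = (-34 + ⅒)*(9203/4090) = -339/10*9203/4090 = -3119817/40900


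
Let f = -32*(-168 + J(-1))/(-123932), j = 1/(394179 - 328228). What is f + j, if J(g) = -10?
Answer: -93883241/2043359833 ≈ -0.045946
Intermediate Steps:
j = 1/65951 ≈ 1.5163e-5
f = -1424/30983 (f = -32*(-168 - 10)/(-123932) = -32*(-178)*(-1/123932) = 5696*(-1/123932) = -1424/30983 ≈ -0.045961)
f + j = -1424/30983 + 1/65951 = -93883241/2043359833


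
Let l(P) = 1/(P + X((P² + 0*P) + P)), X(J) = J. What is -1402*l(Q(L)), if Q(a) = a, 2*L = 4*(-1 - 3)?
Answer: -701/24 ≈ -29.208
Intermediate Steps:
L = -8 (L = (4*(-1 - 3))/2 = (4*(-4))/2 = (½)*(-16) = -8)
l(P) = 1/(P² + 2*P) (l(P) = 1/(P + ((P² + 0*P) + P)) = 1/(P + ((P² + 0) + P)) = 1/(P + (P² + P)) = 1/(P + (P + P²)) = 1/(P² + 2*P))
-1402*l(Q(L)) = -1402/((-8)*(2 - 8)) = -(-701)/(4*(-6)) = -(-701)*(-1)/(4*6) = -1402*1/48 = -701/24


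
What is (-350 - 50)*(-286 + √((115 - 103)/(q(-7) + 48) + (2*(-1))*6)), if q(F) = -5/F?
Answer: 114400 - 800*I*√341682/341 ≈ 1.144e+5 - 1371.3*I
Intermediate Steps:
(-350 - 50)*(-286 + √((115 - 103)/(q(-7) + 48) + (2*(-1))*6)) = (-350 - 50)*(-286 + √((115 - 103)/(-5/(-7) + 48) + (2*(-1))*6)) = -400*(-286 + √(12/(-5*(-⅐) + 48) - 2*6)) = -400*(-286 + √(12/(5/7 + 48) - 12)) = -400*(-286 + √(12/(341/7) - 12)) = -400*(-286 + √(12*(7/341) - 12)) = -400*(-286 + √(84/341 - 12)) = -400*(-286 + √(-4008/341)) = -400*(-286 + 2*I*√341682/341) = 114400 - 800*I*√341682/341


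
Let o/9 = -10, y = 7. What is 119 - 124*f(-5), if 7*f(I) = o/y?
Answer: 16991/49 ≈ 346.75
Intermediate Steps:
o = -90 (o = 9*(-10) = -90)
f(I) = -90/49 (f(I) = (-90/7)/7 = (-90*⅐)/7 = (⅐)*(-90/7) = -90/49)
119 - 124*f(-5) = 119 - 124*(-90/49) = 119 + 11160/49 = 16991/49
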